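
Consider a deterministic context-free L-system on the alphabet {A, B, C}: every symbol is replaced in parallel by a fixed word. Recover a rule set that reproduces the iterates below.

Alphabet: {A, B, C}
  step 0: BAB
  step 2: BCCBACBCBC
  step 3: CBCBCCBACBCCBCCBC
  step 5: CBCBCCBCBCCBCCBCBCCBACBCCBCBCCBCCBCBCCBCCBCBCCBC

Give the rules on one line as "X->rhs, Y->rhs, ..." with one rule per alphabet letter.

  step 2 ⇒ step 3: BCCBACBCBC ⇒ C·BC·BC·C·BAC·BC·C·BC·C·BC
    A ↦ BAC
    B ↦ C
    C ↦ BC

A->BAC, B->C, C->BC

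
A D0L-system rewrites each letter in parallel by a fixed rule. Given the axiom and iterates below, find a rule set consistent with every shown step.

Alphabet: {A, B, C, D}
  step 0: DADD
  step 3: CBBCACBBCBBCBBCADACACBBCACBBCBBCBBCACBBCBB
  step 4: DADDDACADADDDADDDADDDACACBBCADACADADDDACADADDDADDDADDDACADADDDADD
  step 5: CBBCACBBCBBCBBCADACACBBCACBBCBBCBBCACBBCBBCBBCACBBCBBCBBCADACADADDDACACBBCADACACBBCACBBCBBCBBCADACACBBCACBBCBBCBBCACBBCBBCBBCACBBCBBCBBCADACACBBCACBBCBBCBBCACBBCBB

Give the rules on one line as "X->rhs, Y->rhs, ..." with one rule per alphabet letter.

A->CA, B->D, C->DA, D->CBB

  step 4 ⇒ step 5: DADDDACADADDDADDDADDDACACBBCADACADADDDACADADDDADDDADDDACADADDDADD ⇒ CBB·CA·CBB·CBB·CBB·CA·DA·CA·CBB·CA·CBB·CBB·CBB·CA·CBB·CBB·CBB·CA·CBB·CBB·CBB·CA·DA·CA·DA·D·D·DA·CA·CBB·CA·DA·CA·CBB·CA·CBB·CBB·CBB·CA·DA·CA·CBB·CA·CBB·CBB·CBB·CA·CBB·CBB·CBB·CA·CBB·CBB·CBB·CA·DA·CA·CBB·CA·CBB·CBB·CBB·CA·CBB·CBB
    A ↦ CA
    B ↦ D
    C ↦ DA
    D ↦ CBB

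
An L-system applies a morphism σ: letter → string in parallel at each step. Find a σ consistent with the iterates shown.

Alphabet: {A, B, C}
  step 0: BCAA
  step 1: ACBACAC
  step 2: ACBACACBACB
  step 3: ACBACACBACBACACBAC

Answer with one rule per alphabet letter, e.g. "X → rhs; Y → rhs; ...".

A->AC, B->AC, C->B

  step 2 ⇒ step 3: ACBACACBACB ⇒ AC·B·AC·AC·B·AC·B·AC·AC·B·AC
    A ↦ AC
    B ↦ AC
    C ↦ B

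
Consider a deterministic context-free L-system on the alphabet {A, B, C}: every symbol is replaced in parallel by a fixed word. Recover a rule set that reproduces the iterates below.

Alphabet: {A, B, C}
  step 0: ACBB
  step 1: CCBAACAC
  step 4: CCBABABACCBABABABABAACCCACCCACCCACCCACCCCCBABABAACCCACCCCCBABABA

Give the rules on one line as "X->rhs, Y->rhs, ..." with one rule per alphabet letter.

  step 0 ⇒ step 1: ACBB ⇒ CC·BA·AC·AC
    A ↦ CC
    B ↦ AC
    C ↦ BA

A->CC, B->AC, C->BA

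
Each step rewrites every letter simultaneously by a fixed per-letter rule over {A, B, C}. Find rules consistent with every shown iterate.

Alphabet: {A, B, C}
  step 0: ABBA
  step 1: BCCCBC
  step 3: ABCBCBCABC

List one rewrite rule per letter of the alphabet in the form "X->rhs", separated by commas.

A->BC, B->C, C->A

  step 0 ⇒ step 1: ABBA ⇒ BC·C·C·BC
    A ↦ BC
    B ↦ C
    C ↦ A  (constrained at step 1)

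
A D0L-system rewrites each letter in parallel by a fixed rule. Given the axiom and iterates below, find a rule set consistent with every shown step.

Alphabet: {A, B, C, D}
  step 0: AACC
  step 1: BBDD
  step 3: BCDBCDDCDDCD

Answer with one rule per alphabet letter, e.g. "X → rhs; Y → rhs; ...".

A->B, B->AD, C->D, D->CD

  step 0 ⇒ step 1: AACC ⇒ B·B·D·D
    A ↦ B
    C ↦ D
    B ↦ AD  (constrained at step 1)
    D ↦ CD  (constrained at step 1)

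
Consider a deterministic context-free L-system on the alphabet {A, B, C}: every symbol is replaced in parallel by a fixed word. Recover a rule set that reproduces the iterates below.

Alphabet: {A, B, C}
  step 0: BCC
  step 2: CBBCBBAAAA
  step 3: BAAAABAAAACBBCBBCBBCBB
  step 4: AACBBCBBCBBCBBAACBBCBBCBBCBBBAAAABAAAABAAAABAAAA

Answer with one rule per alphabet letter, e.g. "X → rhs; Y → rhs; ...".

A->CBB, B->AA, C->B

  step 3 ⇒ step 4: BAAAABAAAACBBCBBCBBCBB ⇒ AA·CBB·CBB·CBB·CBB·AA·CBB·CBB·CBB·CBB·B·AA·AA·B·AA·AA·B·AA·AA·B·AA·AA
    A ↦ CBB
    B ↦ AA
    C ↦ B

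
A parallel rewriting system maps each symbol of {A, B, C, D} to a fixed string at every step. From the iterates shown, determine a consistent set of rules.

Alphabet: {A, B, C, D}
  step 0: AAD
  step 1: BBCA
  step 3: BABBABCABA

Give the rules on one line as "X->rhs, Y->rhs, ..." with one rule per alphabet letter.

A->B, B->BA, C->D, D->CA

  step 0 ⇒ step 1: AAD ⇒ B·B·CA
    A ↦ B
    D ↦ CA
    B ↦ BA  (constrained at step 1)
    C ↦ D  (constrained at step 1)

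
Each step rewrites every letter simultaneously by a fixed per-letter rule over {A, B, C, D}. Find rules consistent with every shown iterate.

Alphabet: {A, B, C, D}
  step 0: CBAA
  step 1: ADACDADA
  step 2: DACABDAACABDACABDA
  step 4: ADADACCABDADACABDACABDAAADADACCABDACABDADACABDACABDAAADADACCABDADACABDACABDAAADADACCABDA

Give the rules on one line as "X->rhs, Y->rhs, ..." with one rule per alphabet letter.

A->DA, B->DAC, C->A, D->CAB

  step 1 ⇒ step 2: ADACDADA ⇒ DA·CAB·DA·A·CAB·DA·CAB·DA
    A ↦ DA
    C ↦ A
    D ↦ CAB
  step 0 ⇒ step 1: CBAA ⇒ A·DAC·DA·DA
    B ↦ DAC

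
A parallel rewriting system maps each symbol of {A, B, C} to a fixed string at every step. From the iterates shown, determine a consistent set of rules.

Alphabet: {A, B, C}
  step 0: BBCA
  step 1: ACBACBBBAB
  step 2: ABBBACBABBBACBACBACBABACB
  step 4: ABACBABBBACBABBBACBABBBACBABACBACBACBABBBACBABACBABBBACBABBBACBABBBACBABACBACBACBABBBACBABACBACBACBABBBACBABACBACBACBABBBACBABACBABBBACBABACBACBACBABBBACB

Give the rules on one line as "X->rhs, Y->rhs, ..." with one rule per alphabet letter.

A->AB, B->ACB, C->BB

  step 1 ⇒ step 2: ACBACBBBAB ⇒ AB·BB·ACB·AB·BB·ACB·ACB·ACB·AB·ACB
    A ↦ AB
    B ↦ ACB
    C ↦ BB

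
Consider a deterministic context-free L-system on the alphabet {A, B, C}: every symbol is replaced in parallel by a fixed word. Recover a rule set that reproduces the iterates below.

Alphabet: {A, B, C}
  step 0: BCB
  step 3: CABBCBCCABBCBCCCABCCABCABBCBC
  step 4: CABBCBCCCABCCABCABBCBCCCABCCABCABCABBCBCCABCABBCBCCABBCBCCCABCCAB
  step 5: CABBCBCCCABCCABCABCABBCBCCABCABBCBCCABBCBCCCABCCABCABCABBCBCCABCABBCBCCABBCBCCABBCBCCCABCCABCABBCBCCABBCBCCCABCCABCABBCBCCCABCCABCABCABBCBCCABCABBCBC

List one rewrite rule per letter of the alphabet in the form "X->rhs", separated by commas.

  step 4 ⇒ step 5: CABBCBCCCABCCABCABBCBCCCABCCABCABCABBCBCCABCABBCBCCABBCBCCCABCCAB ⇒ CAB·BCB·C·C·CAB·C·CAB·CAB·CAB·BCB·C·CAB·CAB·BCB·C·CAB·BCB·C·C·CAB·C·CAB·CAB·CAB·BCB·C·CAB·CAB·BCB·C·CAB·BCB·C·CAB·BCB·C·C·CAB·C·CAB·CAB·BCB·C·CAB·BCB·C·C·CAB·C·CAB·CAB·BCB·C·C·CAB·C·CAB·CAB·CAB·BCB·C·CAB·CAB·BCB·C
    A ↦ BCB
    B ↦ C
    C ↦ CAB

A->BCB, B->C, C->CAB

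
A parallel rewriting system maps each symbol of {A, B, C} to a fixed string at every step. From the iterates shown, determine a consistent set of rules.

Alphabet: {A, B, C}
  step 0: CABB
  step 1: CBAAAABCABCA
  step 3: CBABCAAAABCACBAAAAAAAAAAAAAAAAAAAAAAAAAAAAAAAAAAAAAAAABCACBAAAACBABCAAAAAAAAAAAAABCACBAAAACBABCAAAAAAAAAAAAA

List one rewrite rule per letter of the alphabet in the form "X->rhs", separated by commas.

  step 0 ⇒ step 1: CABB ⇒ CBA·AAA·BCA·BCA
    A ↦ AAA
    B ↦ BCA
    C ↦ CBA

A->AAA, B->BCA, C->CBA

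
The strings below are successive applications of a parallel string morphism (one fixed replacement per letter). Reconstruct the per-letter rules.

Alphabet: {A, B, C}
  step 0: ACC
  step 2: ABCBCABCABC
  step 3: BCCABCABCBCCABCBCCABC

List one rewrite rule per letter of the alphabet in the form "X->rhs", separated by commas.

  step 2 ⇒ step 3: ABCBCABCABC ⇒ BCC·A·BC·A·BC·BCC·A·BC·BCC·A·BC
    A ↦ BCC
    B ↦ A
    C ↦ BC

A->BCC, B->A, C->BC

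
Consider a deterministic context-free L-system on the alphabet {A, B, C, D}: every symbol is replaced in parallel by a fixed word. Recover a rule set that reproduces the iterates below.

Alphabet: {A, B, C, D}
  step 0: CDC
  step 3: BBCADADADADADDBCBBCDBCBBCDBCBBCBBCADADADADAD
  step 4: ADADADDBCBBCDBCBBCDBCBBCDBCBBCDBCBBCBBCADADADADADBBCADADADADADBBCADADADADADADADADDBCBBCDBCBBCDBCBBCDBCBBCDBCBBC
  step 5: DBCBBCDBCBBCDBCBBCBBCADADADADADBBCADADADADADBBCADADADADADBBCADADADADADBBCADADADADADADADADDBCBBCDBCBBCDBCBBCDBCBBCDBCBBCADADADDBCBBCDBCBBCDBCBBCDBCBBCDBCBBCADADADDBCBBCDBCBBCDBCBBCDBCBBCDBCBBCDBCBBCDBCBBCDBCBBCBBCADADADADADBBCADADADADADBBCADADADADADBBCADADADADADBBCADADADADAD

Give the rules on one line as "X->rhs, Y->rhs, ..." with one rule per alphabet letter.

  step 4 ⇒ step 5: ADADADDBCBBCDBCBBCDBCBBCDBCBBCDBCBBCBBCADADADADADBBCADADADADADBBCADADADADADADADADDBCBBCDBCBBCDBCBBCDBCBBCDBCBBC ⇒ DBC·BBC·DBC·BBC·DBC·BBC·BBC·AD·AD·AD·AD·AD·BBC·AD·AD·AD·AD·AD·BBC·AD·AD·AD·AD·AD·BBC·AD·AD·AD·AD·AD·BBC·AD·AD·AD·AD·AD·AD·AD·AD·DBC·BBC·DBC·BBC·DBC·BBC·DBC·BBC·DBC·BBC·AD·AD·AD·DBC·BBC·DBC·BBC·DBC·BBC·DBC·BBC·DBC·BBC·AD·AD·AD·DBC·BBC·DBC·BBC·DBC·BBC·DBC·BBC·DBC·BBC·DBC·BBC·DBC·BBC·DBC·BBC·BBC·AD·AD·AD·AD·AD·BBC·AD·AD·AD·AD·AD·BBC·AD·AD·AD·AD·AD·BBC·AD·AD·AD·AD·AD·BBC·AD·AD·AD·AD·AD
    A ↦ DBC
    B ↦ AD
    C ↦ AD
    D ↦ BBC

A->DBC, B->AD, C->AD, D->BBC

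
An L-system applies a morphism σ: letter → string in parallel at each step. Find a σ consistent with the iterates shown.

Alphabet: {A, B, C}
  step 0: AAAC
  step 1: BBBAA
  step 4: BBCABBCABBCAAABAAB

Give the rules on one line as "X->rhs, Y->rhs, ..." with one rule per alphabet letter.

  step 0 ⇒ step 1: AAAC ⇒ B·B·B·AA
    A ↦ B
    C ↦ AA
    B ↦ CA  (constrained at step 1)

A->B, B->CA, C->AA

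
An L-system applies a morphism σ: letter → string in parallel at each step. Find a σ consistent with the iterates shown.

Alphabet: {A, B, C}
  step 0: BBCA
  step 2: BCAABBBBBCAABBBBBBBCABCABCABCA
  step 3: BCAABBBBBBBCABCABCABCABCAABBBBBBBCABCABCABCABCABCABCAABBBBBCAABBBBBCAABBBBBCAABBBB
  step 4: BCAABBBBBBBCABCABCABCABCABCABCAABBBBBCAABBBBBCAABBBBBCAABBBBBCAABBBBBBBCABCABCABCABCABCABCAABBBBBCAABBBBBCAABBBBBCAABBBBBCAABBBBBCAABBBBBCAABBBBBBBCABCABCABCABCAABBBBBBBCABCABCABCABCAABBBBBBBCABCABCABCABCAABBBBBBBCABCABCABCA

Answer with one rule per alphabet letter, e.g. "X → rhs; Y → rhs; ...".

  step 3 ⇒ step 4: BCAABBBBBBBCABCABCABCABCAABBBBBBBCABCABCABCABCABCABCAABBBBBCAABBBBBCAABBBBBCAABBBB ⇒ BCA·ABB·BB·BB·BCA·BCA·BCA·BCA·BCA·BCA·BCA·ABB·BB·BCA·ABB·BB·BCA·ABB·BB·BCA·ABB·BB·BCA·ABB·BB·BB·BCA·BCA·BCA·BCA·BCA·BCA·BCA·ABB·BB·BCA·ABB·BB·BCA·ABB·BB·BCA·ABB·BB·BCA·ABB·BB·BCA·ABB·BB·BCA·ABB·BB·BB·BCA·BCA·BCA·BCA·BCA·ABB·BB·BB·BCA·BCA·BCA·BCA·BCA·ABB·BB·BB·BCA·BCA·BCA·BCA·BCA·ABB·BB·BB·BCA·BCA·BCA·BCA
    A ↦ BB
    B ↦ BCA
    C ↦ ABB

A->BB, B->BCA, C->ABB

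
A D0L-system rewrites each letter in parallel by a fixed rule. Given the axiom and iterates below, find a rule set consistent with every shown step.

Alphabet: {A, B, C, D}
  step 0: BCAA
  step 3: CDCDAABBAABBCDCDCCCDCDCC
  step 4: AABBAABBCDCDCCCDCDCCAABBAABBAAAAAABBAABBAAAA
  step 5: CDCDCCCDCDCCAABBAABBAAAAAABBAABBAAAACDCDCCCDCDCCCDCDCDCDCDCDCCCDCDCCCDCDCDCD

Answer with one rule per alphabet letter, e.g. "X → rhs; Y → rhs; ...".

A->CD, B->C, C->AA, D->BB

  step 4 ⇒ step 5: AABBAABBCDCDCCCDCDCCAABBAABBAAAAAABBAABBAAAA ⇒ CD·CD·C·C·CD·CD·C·C·AA·BB·AA·BB·AA·AA·AA·BB·AA·BB·AA·AA·CD·CD·C·C·CD·CD·C·C·CD·CD·CD·CD·CD·CD·C·C·CD·CD·C·C·CD·CD·CD·CD
    A ↦ CD
    B ↦ C
    C ↦ AA
    D ↦ BB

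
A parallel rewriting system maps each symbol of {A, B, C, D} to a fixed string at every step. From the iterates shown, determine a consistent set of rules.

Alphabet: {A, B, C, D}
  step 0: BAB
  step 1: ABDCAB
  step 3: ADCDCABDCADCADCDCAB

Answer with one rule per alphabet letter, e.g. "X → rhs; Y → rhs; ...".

A->DC, B->AB, C->DC, D->A

  step 0 ⇒ step 1: BAB ⇒ AB·DC·AB
    A ↦ DC
    B ↦ AB
    C ↦ DC  (constrained at step 1)
    D ↦ A  (constrained at step 1)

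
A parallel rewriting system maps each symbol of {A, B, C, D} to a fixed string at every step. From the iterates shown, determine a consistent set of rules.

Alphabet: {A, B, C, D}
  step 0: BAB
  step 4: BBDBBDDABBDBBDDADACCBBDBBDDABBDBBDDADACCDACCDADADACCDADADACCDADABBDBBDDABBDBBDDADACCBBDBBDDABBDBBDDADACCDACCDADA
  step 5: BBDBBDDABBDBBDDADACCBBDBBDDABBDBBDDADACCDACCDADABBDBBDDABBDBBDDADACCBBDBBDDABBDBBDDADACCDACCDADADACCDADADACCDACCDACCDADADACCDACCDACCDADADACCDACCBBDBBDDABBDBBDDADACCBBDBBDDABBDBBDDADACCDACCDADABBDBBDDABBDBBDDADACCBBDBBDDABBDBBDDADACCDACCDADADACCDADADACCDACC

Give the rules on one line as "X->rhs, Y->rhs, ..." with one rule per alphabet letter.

  step 4 ⇒ step 5: BBDBBDDABBDBBDDADACCBBDBBDDABBDBBDDADACCDACCDADADACCDADADACCDADABBDBBDDABBDBBDDADACCBBDBBDDABBDBBDDADACCDACCDADA ⇒ BBD·BBD·DA·BBD·BBD·DA·DA·CC·BBD·BBD·DA·BBD·BBD·DA·DA·CC·DA·CC·DA·DA·BBD·BBD·DA·BBD·BBD·DA·DA·CC·BBD·BBD·DA·BBD·BBD·DA·DA·CC·DA·CC·DA·DA·DA·CC·DA·DA·DA·CC·DA·CC·DA·CC·DA·DA·DA·CC·DA·CC·DA·CC·DA·DA·DA·CC·DA·CC·BBD·BBD·DA·BBD·BBD·DA·DA·CC·BBD·BBD·DA·BBD·BBD·DA·DA·CC·DA·CC·DA·DA·BBD·BBD·DA·BBD·BBD·DA·DA·CC·BBD·BBD·DA·BBD·BBD·DA·DA·CC·DA·CC·DA·DA·DA·CC·DA·DA·DA·CC·DA·CC
    A ↦ CC
    B ↦ BBD
    C ↦ DA
    D ↦ DA

A->CC, B->BBD, C->DA, D->DA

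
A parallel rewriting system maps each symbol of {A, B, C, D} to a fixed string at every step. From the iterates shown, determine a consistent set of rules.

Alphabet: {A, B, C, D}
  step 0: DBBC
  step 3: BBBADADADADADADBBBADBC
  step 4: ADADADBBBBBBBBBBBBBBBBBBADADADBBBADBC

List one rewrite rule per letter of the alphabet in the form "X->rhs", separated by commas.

A->BB, B->AD, C->BC, D->B

  step 3 ⇒ step 4: BBBADADADADADADBBBADBC ⇒ AD·AD·AD·BB·B·BB·B·BB·B·BB·B·BB·B·BB·B·AD·AD·AD·BB·B·AD·BC
    A ↦ BB
    B ↦ AD
    C ↦ BC
    D ↦ B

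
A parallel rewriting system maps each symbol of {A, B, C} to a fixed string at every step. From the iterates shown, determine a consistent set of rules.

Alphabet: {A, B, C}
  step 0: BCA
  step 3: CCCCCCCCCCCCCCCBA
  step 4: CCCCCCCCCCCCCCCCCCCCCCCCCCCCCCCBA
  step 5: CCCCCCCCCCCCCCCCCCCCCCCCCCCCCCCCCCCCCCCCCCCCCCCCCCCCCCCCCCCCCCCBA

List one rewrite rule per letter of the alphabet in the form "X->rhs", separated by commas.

A->BA, B->C, C->CC

  step 4 ⇒ step 5: CCCCCCCCCCCCCCCCCCCCCCCCCCCCCCCBA ⇒ CC·CC·CC·CC·CC·CC·CC·CC·CC·CC·CC·CC·CC·CC·CC·CC·CC·CC·CC·CC·CC·CC·CC·CC·CC·CC·CC·CC·CC·CC·CC·C·BA
    A ↦ BA
    B ↦ C
    C ↦ CC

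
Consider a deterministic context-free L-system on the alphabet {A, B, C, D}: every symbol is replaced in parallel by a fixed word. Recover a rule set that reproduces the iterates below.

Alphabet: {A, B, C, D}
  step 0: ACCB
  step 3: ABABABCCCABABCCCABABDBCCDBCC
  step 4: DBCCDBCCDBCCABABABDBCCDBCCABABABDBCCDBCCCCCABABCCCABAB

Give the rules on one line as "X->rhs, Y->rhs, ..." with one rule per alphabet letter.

A->DB, B->CC, C->AB, D->C

  step 3 ⇒ step 4: ABABABCCCABABCCCABABDBCCDBCC ⇒ DB·CC·DB·CC·DB·CC·AB·AB·AB·DB·CC·DB·CC·AB·AB·AB·DB·CC·DB·CC·C·CC·AB·AB·C·CC·AB·AB
    A ↦ DB
    B ↦ CC
    C ↦ AB
    D ↦ C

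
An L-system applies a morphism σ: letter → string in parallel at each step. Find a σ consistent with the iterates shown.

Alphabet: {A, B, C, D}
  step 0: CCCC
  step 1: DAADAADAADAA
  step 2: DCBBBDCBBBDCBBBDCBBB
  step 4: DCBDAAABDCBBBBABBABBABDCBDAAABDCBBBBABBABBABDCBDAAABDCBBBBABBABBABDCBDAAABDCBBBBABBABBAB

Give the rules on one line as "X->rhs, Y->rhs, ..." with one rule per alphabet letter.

  step 1 ⇒ step 2: DAADAADAADAA ⇒ DCB·B·B·DCB·B·B·DCB·B·B·DCB·B·B
    A ↦ B
    D ↦ DCB
    B ↦ AB  (constrained at step 2)
  step 0 ⇒ step 1: CCCC ⇒ DAA·DAA·DAA·DAA
    C ↦ DAA

A->B, B->AB, C->DAA, D->DCB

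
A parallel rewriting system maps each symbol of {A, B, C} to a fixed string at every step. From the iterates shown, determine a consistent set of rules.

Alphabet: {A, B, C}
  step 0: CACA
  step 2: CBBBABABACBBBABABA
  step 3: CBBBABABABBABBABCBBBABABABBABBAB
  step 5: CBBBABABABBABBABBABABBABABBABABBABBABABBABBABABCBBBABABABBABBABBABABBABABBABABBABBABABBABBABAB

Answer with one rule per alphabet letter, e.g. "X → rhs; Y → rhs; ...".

A->B, B->BA, C->CBB

  step 2 ⇒ step 3: CBBBABABACBBBABABA ⇒ CBB·BA·BA·BA·B·BA·B·BA·B·CBB·BA·BA·BA·B·BA·B·BA·B
    A ↦ B
    B ↦ BA
    C ↦ CBB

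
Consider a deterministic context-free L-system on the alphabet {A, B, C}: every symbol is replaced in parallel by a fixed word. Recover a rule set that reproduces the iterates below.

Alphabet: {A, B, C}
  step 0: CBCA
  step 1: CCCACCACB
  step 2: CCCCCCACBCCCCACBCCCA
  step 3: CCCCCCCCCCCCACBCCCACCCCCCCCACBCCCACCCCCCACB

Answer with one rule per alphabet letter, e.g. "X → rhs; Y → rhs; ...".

A->ACB, B->CA, C->CC

  step 2 ⇒ step 3: CCCCCCACBCCCCACBCCCA ⇒ CC·CC·CC·CC·CC·CC·ACB·CC·CA·CC·CC·CC·CC·ACB·CC·CA·CC·CC·CC·ACB
    A ↦ ACB
    B ↦ CA
    C ↦ CC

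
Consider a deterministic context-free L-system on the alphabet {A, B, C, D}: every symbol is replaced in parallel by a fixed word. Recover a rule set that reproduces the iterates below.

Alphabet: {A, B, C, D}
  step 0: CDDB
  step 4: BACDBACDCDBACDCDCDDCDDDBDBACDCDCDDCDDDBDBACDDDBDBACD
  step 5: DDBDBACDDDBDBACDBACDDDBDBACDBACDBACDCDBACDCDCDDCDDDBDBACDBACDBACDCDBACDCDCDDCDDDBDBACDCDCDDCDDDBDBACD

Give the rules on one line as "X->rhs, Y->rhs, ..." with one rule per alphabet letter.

  step 4 ⇒ step 5: BACDBACDCDBACDCDCDDCDDDBDBACDCDCDDCDDDBDBACDDDBDBACD ⇒ D·DBD·BA·CD·D·DBD·BA·CD·BA·CD·D·DBD·BA·CD·BA·CD·BA·CD·CD·BA·CD·CD·CD·D·CD·D·DBD·BA·CD·BA·CD·BA·CD·CD·BA·CD·CD·CD·D·CD·D·DBD·BA·CD·CD·CD·D·CD·D·DBD·BA·CD
    A ↦ DBD
    B ↦ D
    C ↦ BA
    D ↦ CD

A->DBD, B->D, C->BA, D->CD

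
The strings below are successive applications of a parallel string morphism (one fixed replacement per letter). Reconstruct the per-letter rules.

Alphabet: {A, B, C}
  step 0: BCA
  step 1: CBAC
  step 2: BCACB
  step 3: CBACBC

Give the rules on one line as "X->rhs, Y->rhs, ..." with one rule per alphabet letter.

  step 2 ⇒ step 3: BCACB ⇒ C·B·AC·B·C
    A ↦ AC
    B ↦ C
    C ↦ B

A->AC, B->C, C->B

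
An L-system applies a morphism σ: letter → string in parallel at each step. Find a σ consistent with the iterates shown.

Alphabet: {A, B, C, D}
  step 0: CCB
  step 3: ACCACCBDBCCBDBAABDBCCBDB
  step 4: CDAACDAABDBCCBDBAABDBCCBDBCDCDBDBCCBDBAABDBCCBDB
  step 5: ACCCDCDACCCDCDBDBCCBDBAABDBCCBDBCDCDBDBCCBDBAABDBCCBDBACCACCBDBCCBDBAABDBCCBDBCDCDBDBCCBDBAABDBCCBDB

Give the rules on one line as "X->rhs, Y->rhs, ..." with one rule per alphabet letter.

A->CD, B->BDB, C->A, D->CC

  step 4 ⇒ step 5: CDAACDAABDBCCBDBAABDBCCBDBCDCDBDBCCBDBAABDBCCBDB ⇒ A·CC·CD·CD·A·CC·CD·CD·BDB·CC·BDB·A·A·BDB·CC·BDB·CD·CD·BDB·CC·BDB·A·A·BDB·CC·BDB·A·CC·A·CC·BDB·CC·BDB·A·A·BDB·CC·BDB·CD·CD·BDB·CC·BDB·A·A·BDB·CC·BDB
    A ↦ CD
    B ↦ BDB
    C ↦ A
    D ↦ CC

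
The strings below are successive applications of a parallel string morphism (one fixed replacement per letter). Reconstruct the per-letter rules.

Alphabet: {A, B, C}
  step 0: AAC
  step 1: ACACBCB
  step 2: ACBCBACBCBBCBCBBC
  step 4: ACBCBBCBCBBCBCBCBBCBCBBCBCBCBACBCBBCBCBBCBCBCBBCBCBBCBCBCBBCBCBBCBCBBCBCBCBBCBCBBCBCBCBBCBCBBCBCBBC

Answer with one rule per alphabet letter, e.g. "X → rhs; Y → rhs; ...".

  step 1 ⇒ step 2: ACACBCB ⇒ AC·BCB·AC·BCB·BC·BCB·BC
    A ↦ AC
    B ↦ BC
    C ↦ BCB

A->AC, B->BC, C->BCB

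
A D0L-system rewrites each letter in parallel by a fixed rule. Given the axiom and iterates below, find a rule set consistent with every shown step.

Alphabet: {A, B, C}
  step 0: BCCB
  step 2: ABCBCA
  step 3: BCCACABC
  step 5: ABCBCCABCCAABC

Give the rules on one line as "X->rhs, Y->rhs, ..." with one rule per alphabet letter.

A->BC, B->C, C->A

  step 2 ⇒ step 3: ABCBCA ⇒ BC·C·A·C·A·BC
    A ↦ BC
    B ↦ C
    C ↦ A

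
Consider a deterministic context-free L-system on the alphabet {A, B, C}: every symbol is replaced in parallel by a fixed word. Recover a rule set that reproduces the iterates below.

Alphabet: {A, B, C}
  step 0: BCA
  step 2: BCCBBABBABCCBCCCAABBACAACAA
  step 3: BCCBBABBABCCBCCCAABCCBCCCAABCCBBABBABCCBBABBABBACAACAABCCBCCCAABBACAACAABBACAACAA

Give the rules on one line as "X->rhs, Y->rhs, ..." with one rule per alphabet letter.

A->CAA, B->BCC, C->BBA

  step 2 ⇒ step 3: BCCBBABBABCCBCCCAABBACAACAA ⇒ BCC·BBA·BBA·BCC·BCC·CAA·BCC·BCC·CAA·BCC·BBA·BBA·BCC·BBA·BBA·BBA·CAA·CAA·BCC·BCC·CAA·BBA·CAA·CAA·BBA·CAA·CAA
    A ↦ CAA
    B ↦ BCC
    C ↦ BBA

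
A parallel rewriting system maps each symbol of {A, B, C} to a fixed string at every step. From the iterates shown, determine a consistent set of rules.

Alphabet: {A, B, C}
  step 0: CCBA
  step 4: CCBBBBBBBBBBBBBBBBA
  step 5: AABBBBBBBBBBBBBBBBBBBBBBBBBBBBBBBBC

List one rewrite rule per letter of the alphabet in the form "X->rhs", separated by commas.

A->C, B->BB, C->A

  step 4 ⇒ step 5: CCBBBBBBBBBBBBBBBBA ⇒ A·A·BB·BB·BB·BB·BB·BB·BB·BB·BB·BB·BB·BB·BB·BB·BB·BB·C
    A ↦ C
    B ↦ BB
    C ↦ A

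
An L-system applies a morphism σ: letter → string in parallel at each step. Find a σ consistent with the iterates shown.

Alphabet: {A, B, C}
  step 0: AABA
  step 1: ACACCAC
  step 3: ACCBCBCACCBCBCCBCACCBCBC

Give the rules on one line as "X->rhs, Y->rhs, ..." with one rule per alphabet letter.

  step 0 ⇒ step 1: AABA ⇒ AC·AC·C·AC
    A ↦ AC
    B ↦ C
    C ↦ CB  (constrained at step 1)

A->AC, B->C, C->CB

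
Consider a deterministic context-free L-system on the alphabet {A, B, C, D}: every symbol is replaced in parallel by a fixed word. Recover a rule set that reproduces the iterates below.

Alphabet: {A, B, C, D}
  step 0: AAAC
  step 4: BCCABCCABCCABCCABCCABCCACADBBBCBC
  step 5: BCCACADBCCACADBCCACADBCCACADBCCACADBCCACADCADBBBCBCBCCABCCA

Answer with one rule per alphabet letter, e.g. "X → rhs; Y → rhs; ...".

  step 4 ⇒ step 5: BCCABCCABCCABCCABCCABCCACADBBBCBC ⇒ BC·CA·CA·D·BC·CA·CA·D·BC·CA·CA·D·BC·CA·CA·D·BC·CA·CA·D·BC·CA·CA·D·CA·D·BB·BC·BC·BC·CA·BC·CA
    A ↦ D
    B ↦ BC
    C ↦ CA
    D ↦ BB

A->D, B->BC, C->CA, D->BB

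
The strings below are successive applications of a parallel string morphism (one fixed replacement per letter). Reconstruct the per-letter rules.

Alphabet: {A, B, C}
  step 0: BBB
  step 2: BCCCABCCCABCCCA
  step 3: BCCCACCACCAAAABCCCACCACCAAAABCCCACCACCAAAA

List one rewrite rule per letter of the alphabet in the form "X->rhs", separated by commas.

A->AAA, B->BC, C->CCA

  step 2 ⇒ step 3: BCCCABCCCABCCCA ⇒ BC·CCA·CCA·CCA·AAA·BC·CCA·CCA·CCA·AAA·BC·CCA·CCA·CCA·AAA
    A ↦ AAA
    B ↦ BC
    C ↦ CCA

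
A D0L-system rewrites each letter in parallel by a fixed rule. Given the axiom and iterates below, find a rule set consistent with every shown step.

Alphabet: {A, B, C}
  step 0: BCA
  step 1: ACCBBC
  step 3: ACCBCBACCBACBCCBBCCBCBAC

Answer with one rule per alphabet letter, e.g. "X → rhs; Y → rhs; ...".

A->BC, B->AC, C->CB

  step 0 ⇒ step 1: BCA ⇒ AC·CB·BC
    A ↦ BC
    B ↦ AC
    C ↦ CB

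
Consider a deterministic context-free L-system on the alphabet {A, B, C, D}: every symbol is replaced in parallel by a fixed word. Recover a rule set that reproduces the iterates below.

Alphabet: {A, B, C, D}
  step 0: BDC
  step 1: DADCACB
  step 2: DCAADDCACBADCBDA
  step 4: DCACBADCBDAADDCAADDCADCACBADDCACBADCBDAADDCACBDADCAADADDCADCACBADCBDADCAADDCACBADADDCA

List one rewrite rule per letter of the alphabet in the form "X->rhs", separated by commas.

  step 1 ⇒ step 2: DADCACB ⇒ DCA·AD·DCA·CB·AD·CB·DA
    A ↦ AD
    B ↦ DA
    C ↦ CB
    D ↦ DCA

A->AD, B->DA, C->CB, D->DCA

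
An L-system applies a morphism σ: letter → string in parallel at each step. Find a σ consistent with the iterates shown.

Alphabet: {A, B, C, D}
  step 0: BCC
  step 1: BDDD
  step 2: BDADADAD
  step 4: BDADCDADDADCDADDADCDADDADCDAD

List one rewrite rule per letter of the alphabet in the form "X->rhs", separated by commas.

A->CD, B->BD, C->D, D->AD

  step 1 ⇒ step 2: BDDD ⇒ BD·AD·AD·AD
    B ↦ BD
    D ↦ AD
    A ↦ CD  (constrained at step 2)
  step 0 ⇒ step 1: BCC ⇒ BD·D·D
    C ↦ D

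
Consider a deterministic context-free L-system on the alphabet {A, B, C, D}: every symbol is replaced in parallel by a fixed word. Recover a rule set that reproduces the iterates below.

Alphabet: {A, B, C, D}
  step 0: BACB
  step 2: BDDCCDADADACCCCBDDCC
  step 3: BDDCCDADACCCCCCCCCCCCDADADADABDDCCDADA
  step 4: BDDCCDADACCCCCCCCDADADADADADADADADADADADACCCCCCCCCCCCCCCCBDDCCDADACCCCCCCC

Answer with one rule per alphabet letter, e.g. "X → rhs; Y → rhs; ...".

A->CCC, B->BDD, C->DA, D->C

  step 3 ⇒ step 4: BDDCCDADACCCCCCCCCCCCDADADADABDDCCDADA ⇒ BDD·C·C·DA·DA·C·CCC·C·CCC·DA·DA·DA·DA·DA·DA·DA·DA·DA·DA·DA·DA·C·CCC·C·CCC·C·CCC·C·CCC·BDD·C·C·DA·DA·C·CCC·C·CCC
    A ↦ CCC
    B ↦ BDD
    C ↦ DA
    D ↦ C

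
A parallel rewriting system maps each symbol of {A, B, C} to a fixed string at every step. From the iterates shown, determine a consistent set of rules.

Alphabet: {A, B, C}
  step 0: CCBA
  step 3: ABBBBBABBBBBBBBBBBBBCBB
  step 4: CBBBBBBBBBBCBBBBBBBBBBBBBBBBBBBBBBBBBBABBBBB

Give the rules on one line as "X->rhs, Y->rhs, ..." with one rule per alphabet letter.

A->C, B->BB, C->AB

  step 3 ⇒ step 4: ABBBBBABBBBBBBBBBBBBCBB ⇒ C·BB·BB·BB·BB·BB·C·BB·BB·BB·BB·BB·BB·BB·BB·BB·BB·BB·BB·BB·AB·BB·BB
    A ↦ C
    B ↦ BB
    C ↦ AB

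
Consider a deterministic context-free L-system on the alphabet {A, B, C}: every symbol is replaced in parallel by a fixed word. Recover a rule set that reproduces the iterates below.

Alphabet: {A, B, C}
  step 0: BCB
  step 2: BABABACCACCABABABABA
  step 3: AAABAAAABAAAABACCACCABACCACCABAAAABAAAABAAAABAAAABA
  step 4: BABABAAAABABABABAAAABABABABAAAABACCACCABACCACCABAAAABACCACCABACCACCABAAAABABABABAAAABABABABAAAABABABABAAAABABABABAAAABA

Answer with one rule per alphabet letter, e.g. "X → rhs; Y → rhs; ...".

  step 3 ⇒ step 4: AAABAAAABAAAABACCACCABACCACCABAAAABAAAABAAAABAAAABA ⇒ BA·BA·BA·AAA·BA·BA·BA·BA·AAA·BA·BA·BA·BA·AAA·BA·CCA·CCA·BA·CCA·CCA·BA·AAA·BA·CCA·CCA·BA·CCA·CCA·BA·AAA·BA·BA·BA·BA·AAA·BA·BA·BA·BA·AAA·BA·BA·BA·BA·AAA·BA·BA·BA·BA·AAA·BA
    A ↦ BA
    B ↦ AAA
    C ↦ CCA

A->BA, B->AAA, C->CCA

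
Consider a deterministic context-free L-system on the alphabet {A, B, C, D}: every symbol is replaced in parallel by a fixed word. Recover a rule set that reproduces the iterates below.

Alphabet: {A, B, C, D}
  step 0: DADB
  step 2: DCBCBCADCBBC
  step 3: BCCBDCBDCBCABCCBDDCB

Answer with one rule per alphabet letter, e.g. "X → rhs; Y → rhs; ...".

A->CA, B->D, C->CB, D->BC

  step 2 ⇒ step 3: DCBCBCADCBBC ⇒ BC·CB·D·CB·D·CB·CA·BC·CB·D·D·CB
    A ↦ CA
    B ↦ D
    C ↦ CB
    D ↦ BC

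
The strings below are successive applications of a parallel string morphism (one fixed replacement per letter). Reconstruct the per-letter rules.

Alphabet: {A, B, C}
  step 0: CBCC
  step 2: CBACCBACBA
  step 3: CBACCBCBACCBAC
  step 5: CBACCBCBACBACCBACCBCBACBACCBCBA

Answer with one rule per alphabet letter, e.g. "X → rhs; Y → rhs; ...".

  step 2 ⇒ step 3: CBACCBACBA ⇒ CB·A·C·CB·CB·A·C·CB·A·C
    A ↦ C
    B ↦ A
    C ↦ CB

A->C, B->A, C->CB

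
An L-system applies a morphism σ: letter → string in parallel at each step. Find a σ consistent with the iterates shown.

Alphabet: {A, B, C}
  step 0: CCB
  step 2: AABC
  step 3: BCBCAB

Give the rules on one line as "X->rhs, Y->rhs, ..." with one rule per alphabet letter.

  step 2 ⇒ step 3: AABC ⇒ BC·BC·A·B
    A ↦ BC
    B ↦ A
    C ↦ B

A->BC, B->A, C->B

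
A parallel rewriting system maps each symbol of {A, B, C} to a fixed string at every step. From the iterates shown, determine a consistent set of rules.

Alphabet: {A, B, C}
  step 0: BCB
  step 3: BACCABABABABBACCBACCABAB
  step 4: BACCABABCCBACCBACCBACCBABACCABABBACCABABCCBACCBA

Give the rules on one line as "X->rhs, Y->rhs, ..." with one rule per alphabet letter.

A->CC, B->BA, C->AB

  step 3 ⇒ step 4: BACCABABABABBACCBACCABAB ⇒ BA·CC·AB·AB·CC·BA·CC·BA·CC·BA·CC·BA·BA·CC·AB·AB·BA·CC·AB·AB·CC·BA·CC·BA
    A ↦ CC
    B ↦ BA
    C ↦ AB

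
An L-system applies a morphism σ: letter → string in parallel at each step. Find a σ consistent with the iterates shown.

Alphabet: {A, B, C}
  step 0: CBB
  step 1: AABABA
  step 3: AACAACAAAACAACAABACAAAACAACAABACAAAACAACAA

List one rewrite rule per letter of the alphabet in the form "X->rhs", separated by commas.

  step 0 ⇒ step 1: CBB ⇒ AA·BA·BA
    B ↦ BA
    C ↦ AA
    A ↦ CAA  (constrained at step 1)

A->CAA, B->BA, C->AA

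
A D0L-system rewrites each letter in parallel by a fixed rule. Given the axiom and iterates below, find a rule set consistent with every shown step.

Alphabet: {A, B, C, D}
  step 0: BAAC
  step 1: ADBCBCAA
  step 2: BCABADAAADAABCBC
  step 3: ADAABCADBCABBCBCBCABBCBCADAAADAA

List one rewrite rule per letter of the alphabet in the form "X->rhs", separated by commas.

  step 2 ⇒ step 3: BCABADAAADAABCBC ⇒ AD·AA·BC·AD·BC·AB·BC·BC·BC·AB·BC·BC·AD·AA·AD·AA
    A ↦ BC
    B ↦ AD
    C ↦ AA
    D ↦ AB

A->BC, B->AD, C->AA, D->AB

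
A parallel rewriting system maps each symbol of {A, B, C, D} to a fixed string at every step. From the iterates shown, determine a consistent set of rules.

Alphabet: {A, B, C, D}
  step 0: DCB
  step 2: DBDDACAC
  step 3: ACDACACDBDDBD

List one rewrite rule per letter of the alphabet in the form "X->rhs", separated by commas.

  step 2 ⇒ step 3: DBDDACAC ⇒ AC·D·AC·AC·D·BD·D·BD
    A ↦ D
    B ↦ D
    C ↦ BD
    D ↦ AC

A->D, B->D, C->BD, D->AC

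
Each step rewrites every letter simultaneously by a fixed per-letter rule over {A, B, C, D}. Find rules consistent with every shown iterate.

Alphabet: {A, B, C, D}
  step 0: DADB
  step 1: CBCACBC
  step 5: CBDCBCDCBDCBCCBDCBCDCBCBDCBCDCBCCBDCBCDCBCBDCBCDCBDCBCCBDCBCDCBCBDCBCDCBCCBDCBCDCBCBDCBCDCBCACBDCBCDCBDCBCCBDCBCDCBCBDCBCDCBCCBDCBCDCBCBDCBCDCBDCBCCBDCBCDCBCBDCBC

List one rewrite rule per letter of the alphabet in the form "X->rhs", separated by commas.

  step 0 ⇒ step 1: DADB ⇒ CB·CA·CB·C
    A ↦ CA
    B ↦ C
    D ↦ CB
    C ↦ DCB  (constrained at step 1)

A->CA, B->C, C->DCB, D->CB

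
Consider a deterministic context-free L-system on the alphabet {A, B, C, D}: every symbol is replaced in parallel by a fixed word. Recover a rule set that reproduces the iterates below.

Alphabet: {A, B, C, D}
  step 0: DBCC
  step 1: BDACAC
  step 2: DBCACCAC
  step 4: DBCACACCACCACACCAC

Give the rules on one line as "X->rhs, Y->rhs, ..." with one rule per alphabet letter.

  step 1 ⇒ step 2: BDACAC ⇒ D·B·C·AC·C·AC
    A ↦ C
    B ↦ D
    C ↦ AC
    D ↦ B

A->C, B->D, C->AC, D->B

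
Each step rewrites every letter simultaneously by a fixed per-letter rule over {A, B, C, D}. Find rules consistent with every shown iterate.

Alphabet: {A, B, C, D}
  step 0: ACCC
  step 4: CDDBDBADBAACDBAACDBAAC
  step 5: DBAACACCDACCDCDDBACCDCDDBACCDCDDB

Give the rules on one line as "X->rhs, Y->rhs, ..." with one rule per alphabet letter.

  step 4 ⇒ step 5: CDDBDBADBAACDBAACDBAAC ⇒ DB·A·A·C·A·C·CD·A·C·CD·CD·DB·A·C·CD·CD·DB·A·C·CD·CD·DB
    A ↦ CD
    B ↦ C
    C ↦ DB
    D ↦ A

A->CD, B->C, C->DB, D->A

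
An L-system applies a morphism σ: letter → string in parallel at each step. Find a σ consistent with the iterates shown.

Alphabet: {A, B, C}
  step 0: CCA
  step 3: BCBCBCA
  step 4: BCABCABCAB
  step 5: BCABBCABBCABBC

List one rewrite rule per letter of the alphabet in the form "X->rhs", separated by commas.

A->B, B->BC, C->A

  step 4 ⇒ step 5: BCABCABCAB ⇒ BC·A·B·BC·A·B·BC·A·B·BC
    A ↦ B
    B ↦ BC
    C ↦ A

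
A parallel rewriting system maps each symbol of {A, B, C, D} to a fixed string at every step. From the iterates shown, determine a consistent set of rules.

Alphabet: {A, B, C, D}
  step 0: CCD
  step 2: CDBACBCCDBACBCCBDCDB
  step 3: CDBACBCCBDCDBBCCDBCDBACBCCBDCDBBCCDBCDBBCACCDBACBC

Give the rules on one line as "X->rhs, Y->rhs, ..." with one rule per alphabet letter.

  step 2 ⇒ step 3: CDBACBCCDBACBCCBDCDB ⇒ CDB·AC·BC·CBD·CDB·BC·CDB·CDB·AC·BC·CBD·CDB·BC·CDB·CDB·BC·AC·CDB·AC·BC
    A ↦ CBD
    B ↦ BC
    C ↦ CDB
    D ↦ AC

A->CBD, B->BC, C->CDB, D->AC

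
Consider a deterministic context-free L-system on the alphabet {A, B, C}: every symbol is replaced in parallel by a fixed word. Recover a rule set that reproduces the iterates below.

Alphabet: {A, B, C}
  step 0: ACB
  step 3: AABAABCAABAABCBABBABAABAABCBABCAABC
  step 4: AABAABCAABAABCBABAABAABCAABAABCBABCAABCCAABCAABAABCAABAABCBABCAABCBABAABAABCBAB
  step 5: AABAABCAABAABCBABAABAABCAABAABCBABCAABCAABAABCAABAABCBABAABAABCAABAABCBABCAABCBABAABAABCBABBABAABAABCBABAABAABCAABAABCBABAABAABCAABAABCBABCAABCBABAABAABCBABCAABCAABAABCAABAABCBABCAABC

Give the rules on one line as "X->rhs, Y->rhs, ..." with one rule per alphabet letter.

  step 4 ⇒ step 5: AABAABCAABAABCBABAABAABCAABAABCBABCAABCCAABCAABAABCAABAABCBABCAABCBABAABAABCBAB ⇒ AAB·AAB·C·AAB·AAB·C·BAB·AAB·AAB·C·AAB·AAB·C·BAB·C·AAB·C·AAB·AAB·C·AAB·AAB·C·BAB·AAB·AAB·C·AAB·AAB·C·BAB·C·AAB·C·BAB·AAB·AAB·C·BAB·BAB·AAB·AAB·C·BAB·AAB·AAB·C·AAB·AAB·C·BAB·AAB·AAB·C·AAB·AAB·C·BAB·C·AAB·C·BAB·AAB·AAB·C·BAB·C·AAB·C·AAB·AAB·C·AAB·AAB·C·BAB·C·AAB·C
    A ↦ AAB
    B ↦ C
    C ↦ BAB

A->AAB, B->C, C->BAB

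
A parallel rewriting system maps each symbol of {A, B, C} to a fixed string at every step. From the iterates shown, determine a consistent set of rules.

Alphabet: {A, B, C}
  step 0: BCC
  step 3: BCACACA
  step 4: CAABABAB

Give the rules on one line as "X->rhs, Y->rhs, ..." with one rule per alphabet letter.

A->B, B->CA, C->A

  step 3 ⇒ step 4: BCACACA ⇒ CA·A·B·A·B·A·B
    A ↦ B
    B ↦ CA
    C ↦ A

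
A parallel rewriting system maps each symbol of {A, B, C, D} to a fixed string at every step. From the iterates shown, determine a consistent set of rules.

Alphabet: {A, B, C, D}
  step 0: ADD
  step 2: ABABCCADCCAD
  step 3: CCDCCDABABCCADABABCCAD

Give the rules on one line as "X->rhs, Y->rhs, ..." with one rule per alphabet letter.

  step 2 ⇒ step 3: ABABCCADCCAD ⇒ CC·D·CC·D·AB·AB·CC·AD·AB·AB·CC·AD
    A ↦ CC
    B ↦ D
    C ↦ AB
    D ↦ AD

A->CC, B->D, C->AB, D->AD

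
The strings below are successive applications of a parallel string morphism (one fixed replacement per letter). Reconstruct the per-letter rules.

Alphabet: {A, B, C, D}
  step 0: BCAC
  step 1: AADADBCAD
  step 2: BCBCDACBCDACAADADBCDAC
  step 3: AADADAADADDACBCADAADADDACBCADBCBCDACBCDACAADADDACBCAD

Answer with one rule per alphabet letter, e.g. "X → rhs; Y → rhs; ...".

  step 2 ⇒ step 3: BCBCDACBCDACAADADBCDAC ⇒ AAD·AD·AAD·AD·DAC·BC·AD·AAD·AD·DAC·BC·AD·BC·BC·DAC·BC·DAC·AAD·AD·DAC·BC·AD
    A ↦ BC
    B ↦ AAD
    C ↦ AD
    D ↦ DAC

A->BC, B->AAD, C->AD, D->DAC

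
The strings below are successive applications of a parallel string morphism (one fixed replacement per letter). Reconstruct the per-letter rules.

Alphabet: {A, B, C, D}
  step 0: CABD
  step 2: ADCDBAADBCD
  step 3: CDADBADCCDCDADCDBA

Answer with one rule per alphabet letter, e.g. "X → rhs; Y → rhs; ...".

A->CD, B->DC, C->DB, D->A

  step 2 ⇒ step 3: ADCDBAADBCD ⇒ CD·A·DB·A·DC·CD·CD·A·DC·DB·A
    A ↦ CD
    B ↦ DC
    C ↦ DB
    D ↦ A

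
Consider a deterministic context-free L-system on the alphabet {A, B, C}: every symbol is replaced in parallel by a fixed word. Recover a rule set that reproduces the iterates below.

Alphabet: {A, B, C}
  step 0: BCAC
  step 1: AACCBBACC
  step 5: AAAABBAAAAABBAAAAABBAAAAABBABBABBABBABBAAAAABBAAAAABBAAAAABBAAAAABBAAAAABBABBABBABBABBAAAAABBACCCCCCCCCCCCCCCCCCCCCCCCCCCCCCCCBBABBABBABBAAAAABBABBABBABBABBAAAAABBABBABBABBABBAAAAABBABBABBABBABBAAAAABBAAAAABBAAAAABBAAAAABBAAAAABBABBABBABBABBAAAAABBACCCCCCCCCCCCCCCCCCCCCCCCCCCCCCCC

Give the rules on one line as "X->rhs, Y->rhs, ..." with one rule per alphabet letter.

  step 0 ⇒ step 1: BCAC ⇒ AA·CC·BBA·CC
    A ↦ BBA
    B ↦ AA
    C ↦ CC

A->BBA, B->AA, C->CC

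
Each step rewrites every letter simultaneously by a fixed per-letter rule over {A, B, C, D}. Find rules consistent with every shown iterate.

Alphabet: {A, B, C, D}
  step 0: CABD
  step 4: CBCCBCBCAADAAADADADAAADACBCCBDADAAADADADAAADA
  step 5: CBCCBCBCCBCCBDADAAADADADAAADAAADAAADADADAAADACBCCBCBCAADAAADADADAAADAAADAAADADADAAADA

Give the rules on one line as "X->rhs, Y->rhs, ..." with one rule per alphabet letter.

A->DA, B->C, C->CB, D->AA

  step 4 ⇒ step 5: CBCCBCBCAADAAADADADAAADACBCCBDADAAADADADAAADA ⇒ CB·C·CB·CB·C·CB·C·CB·DA·DA·AA·DA·DA·DA·AA·DA·AA·DA·AA·DA·DA·DA·AA·DA·CB·C·CB·CB·C·AA·DA·AA·DA·DA·DA·AA·DA·AA·DA·AA·DA·DA·DA·AA·DA
    A ↦ DA
    B ↦ C
    C ↦ CB
    D ↦ AA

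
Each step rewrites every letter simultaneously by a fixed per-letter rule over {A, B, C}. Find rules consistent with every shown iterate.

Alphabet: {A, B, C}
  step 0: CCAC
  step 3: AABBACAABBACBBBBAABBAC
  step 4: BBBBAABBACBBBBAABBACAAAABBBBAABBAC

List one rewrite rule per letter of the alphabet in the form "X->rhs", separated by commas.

  step 3 ⇒ step 4: AABBACAABBACBBBBAABBAC ⇒ BB·BB·A·A·BB·AC·BB·BB·A·A·BB·AC·A·A·A·A·BB·BB·A·A·BB·AC
    A ↦ BB
    B ↦ A
    C ↦ AC

A->BB, B->A, C->AC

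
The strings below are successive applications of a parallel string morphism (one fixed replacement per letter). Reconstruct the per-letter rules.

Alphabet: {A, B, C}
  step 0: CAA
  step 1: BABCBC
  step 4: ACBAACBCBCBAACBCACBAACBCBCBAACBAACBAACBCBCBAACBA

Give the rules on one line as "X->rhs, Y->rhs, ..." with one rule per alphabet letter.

A->BC, B->AC, C->BA

  step 0 ⇒ step 1: CAA ⇒ BA·BC·BC
    A ↦ BC
    C ↦ BA
    B ↦ AC  (constrained at step 1)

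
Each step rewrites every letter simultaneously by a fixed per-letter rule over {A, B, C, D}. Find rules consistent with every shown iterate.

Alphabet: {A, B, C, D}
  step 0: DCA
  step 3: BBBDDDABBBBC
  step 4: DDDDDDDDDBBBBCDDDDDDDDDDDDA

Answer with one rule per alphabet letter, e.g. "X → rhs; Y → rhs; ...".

A->BC, B->DDD, C->A, D->B

  step 3 ⇒ step 4: BBBDDDABBBBC ⇒ DDD·DDD·DDD·B·B·B·BC·DDD·DDD·DDD·DDD·A
    A ↦ BC
    B ↦ DDD
    C ↦ A
    D ↦ B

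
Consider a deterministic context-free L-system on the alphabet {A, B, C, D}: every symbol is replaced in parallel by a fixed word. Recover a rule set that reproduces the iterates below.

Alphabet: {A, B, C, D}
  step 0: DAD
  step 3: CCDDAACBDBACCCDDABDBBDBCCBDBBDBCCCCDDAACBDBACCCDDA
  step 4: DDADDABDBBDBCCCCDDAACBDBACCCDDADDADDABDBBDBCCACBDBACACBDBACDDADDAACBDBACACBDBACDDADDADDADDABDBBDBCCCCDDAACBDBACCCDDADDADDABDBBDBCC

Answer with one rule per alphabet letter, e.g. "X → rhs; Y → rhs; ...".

A->CC, B->AC, C->DDA, D->BDB

  step 3 ⇒ step 4: CCDDAACBDBACCCDDABDBBDBCCBDBBDBCCCCDDAACBDBACCCDDA ⇒ DDA·DDA·BDB·BDB·CC·CC·DDA·AC·BDB·AC·CC·DDA·DDA·DDA·BDB·BDB·CC·AC·BDB·AC·AC·BDB·AC·DDA·DDA·AC·BDB·AC·AC·BDB·AC·DDA·DDA·DDA·DDA·BDB·BDB·CC·CC·DDA·AC·BDB·AC·CC·DDA·DDA·DDA·BDB·BDB·CC
    A ↦ CC
    B ↦ AC
    C ↦ DDA
    D ↦ BDB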